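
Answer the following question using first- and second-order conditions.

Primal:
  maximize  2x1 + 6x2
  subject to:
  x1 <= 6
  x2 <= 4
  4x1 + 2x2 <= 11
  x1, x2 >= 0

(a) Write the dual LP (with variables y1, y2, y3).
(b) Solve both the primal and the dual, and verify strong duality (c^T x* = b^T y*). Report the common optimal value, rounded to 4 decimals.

The standard primal-dual pair for 'max c^T x s.t. A x <= b, x >= 0' is:
  Dual:  min b^T y  s.t.  A^T y >= c,  y >= 0.

So the dual LP is:
  minimize  6y1 + 4y2 + 11y3
  subject to:
    y1 + 4y3 >= 2
    y2 + 2y3 >= 6
    y1, y2, y3 >= 0

Solving the primal: x* = (0.75, 4).
  primal value c^T x* = 25.5.
Solving the dual: y* = (0, 5, 0.5).
  dual value b^T y* = 25.5.
Strong duality: c^T x* = b^T y*. Confirmed.

25.5


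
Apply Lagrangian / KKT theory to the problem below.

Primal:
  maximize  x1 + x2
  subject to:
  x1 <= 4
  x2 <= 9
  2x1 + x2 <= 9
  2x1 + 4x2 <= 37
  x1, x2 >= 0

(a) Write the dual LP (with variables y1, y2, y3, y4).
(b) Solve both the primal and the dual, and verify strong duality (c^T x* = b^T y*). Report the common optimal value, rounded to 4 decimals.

The standard primal-dual pair for 'max c^T x s.t. A x <= b, x >= 0' is:
  Dual:  min b^T y  s.t.  A^T y >= c,  y >= 0.

So the dual LP is:
  minimize  4y1 + 9y2 + 9y3 + 37y4
  subject to:
    y1 + 2y3 + 2y4 >= 1
    y2 + y3 + 4y4 >= 1
    y1, y2, y3, y4 >= 0

Solving the primal: x* = (0, 9).
  primal value c^T x* = 9.
Solving the dual: y* = (0, 0.5, 0.5, 0).
  dual value b^T y* = 9.
Strong duality: c^T x* = b^T y*. Confirmed.

9


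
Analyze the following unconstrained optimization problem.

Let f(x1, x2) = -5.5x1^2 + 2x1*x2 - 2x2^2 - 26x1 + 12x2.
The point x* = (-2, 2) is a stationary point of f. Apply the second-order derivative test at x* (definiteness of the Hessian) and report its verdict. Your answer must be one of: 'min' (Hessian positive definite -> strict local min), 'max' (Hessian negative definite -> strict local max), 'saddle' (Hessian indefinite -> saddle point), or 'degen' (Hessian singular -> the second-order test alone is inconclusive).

Compute the Hessian H = grad^2 f:
  H = [[-11, 2], [2, -4]]
Verify stationarity: grad f(x*) = H x* + g = (0, 0).
Eigenvalues of H: -11.5311, -3.4689.
Both eigenvalues < 0, so H is negative definite -> x* is a strict local max.

max


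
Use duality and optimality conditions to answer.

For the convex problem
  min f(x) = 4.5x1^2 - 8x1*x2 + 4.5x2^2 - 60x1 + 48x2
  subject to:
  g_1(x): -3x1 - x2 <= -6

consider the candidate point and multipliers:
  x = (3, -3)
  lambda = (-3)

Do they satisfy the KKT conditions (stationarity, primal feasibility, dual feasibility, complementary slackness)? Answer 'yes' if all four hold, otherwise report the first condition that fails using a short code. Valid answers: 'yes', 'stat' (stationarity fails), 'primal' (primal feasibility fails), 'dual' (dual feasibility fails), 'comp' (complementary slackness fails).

Gradient of f: grad f(x) = Q x + c = (-9, -3)
Constraint values g_i(x) = a_i^T x - b_i:
  g_1((3, -3)) = 0
Stationarity residual: grad f(x) + sum_i lambda_i a_i = (0, 0)
  -> stationarity OK
Primal feasibility (all g_i <= 0): OK
Dual feasibility (all lambda_i >= 0): FAILS
Complementary slackness (lambda_i * g_i(x) = 0 for all i): OK

Verdict: the first failing condition is dual_feasibility -> dual.

dual


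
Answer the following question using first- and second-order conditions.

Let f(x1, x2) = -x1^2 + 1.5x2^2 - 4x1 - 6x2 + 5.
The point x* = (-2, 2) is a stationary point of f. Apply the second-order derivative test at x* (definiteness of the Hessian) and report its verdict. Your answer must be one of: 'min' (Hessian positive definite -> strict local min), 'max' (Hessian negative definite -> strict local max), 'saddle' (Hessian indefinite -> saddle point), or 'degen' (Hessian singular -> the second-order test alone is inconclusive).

Compute the Hessian H = grad^2 f:
  H = [[-2, 0], [0, 3]]
Verify stationarity: grad f(x*) = H x* + g = (0, 0).
Eigenvalues of H: -2, 3.
Eigenvalues have mixed signs, so H is indefinite -> x* is a saddle point.

saddle


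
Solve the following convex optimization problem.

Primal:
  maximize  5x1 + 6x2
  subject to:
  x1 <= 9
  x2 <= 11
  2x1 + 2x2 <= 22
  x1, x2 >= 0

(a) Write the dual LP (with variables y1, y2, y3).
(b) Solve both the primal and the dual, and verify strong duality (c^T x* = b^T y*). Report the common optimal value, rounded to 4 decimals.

The standard primal-dual pair for 'max c^T x s.t. A x <= b, x >= 0' is:
  Dual:  min b^T y  s.t.  A^T y >= c,  y >= 0.

So the dual LP is:
  minimize  9y1 + 11y2 + 22y3
  subject to:
    y1 + 2y3 >= 5
    y2 + 2y3 >= 6
    y1, y2, y3 >= 0

Solving the primal: x* = (0, 11).
  primal value c^T x* = 66.
Solving the dual: y* = (0, 0, 3).
  dual value b^T y* = 66.
Strong duality: c^T x* = b^T y*. Confirmed.

66


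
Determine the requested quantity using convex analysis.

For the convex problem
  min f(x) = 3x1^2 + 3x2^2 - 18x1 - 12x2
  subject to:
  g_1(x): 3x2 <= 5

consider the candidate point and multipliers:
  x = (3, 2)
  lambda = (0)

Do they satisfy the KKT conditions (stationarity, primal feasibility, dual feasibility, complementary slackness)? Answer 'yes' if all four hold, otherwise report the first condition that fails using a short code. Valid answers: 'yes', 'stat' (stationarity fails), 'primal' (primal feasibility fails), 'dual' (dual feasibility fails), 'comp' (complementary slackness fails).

Gradient of f: grad f(x) = Q x + c = (0, 0)
Constraint values g_i(x) = a_i^T x - b_i:
  g_1((3, 2)) = 1
Stationarity residual: grad f(x) + sum_i lambda_i a_i = (0, 0)
  -> stationarity OK
Primal feasibility (all g_i <= 0): FAILS
Dual feasibility (all lambda_i >= 0): OK
Complementary slackness (lambda_i * g_i(x) = 0 for all i): OK

Verdict: the first failing condition is primal_feasibility -> primal.

primal


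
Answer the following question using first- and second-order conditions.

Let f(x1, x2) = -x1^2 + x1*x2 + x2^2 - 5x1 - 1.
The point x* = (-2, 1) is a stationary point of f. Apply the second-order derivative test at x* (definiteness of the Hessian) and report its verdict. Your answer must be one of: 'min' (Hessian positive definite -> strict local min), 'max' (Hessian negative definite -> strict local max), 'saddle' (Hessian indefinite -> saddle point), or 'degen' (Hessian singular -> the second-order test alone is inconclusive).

Compute the Hessian H = grad^2 f:
  H = [[-2, 1], [1, 2]]
Verify stationarity: grad f(x*) = H x* + g = (0, 0).
Eigenvalues of H: -2.2361, 2.2361.
Eigenvalues have mixed signs, so H is indefinite -> x* is a saddle point.

saddle


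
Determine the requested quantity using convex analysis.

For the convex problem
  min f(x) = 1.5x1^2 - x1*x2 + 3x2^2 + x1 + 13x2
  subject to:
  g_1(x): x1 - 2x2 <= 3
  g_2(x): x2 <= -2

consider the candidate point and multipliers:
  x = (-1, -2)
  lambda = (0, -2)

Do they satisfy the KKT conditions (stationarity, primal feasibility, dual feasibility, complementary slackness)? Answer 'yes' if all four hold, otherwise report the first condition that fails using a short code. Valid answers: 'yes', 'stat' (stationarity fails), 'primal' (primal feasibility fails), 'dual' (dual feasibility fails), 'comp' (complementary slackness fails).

Gradient of f: grad f(x) = Q x + c = (0, 2)
Constraint values g_i(x) = a_i^T x - b_i:
  g_1((-1, -2)) = 0
  g_2((-1, -2)) = 0
Stationarity residual: grad f(x) + sum_i lambda_i a_i = (0, 0)
  -> stationarity OK
Primal feasibility (all g_i <= 0): OK
Dual feasibility (all lambda_i >= 0): FAILS
Complementary slackness (lambda_i * g_i(x) = 0 for all i): OK

Verdict: the first failing condition is dual_feasibility -> dual.

dual


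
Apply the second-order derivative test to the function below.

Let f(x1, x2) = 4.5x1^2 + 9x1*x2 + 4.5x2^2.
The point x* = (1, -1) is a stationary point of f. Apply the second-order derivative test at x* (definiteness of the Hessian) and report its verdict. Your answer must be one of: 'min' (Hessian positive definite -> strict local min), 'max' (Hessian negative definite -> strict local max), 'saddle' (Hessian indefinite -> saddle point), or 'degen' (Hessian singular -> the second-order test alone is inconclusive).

Compute the Hessian H = grad^2 f:
  H = [[9, 9], [9, 9]]
Verify stationarity: grad f(x*) = H x* + g = (0, 0).
Eigenvalues of H: 0, 18.
H has a zero eigenvalue (singular; positive semidefinite but not definite), so H is neither positive definite, negative definite, nor indefinite. The second-order test alone is inconclusive -> degen.
(Indeed, f is constant along the null direction of H through x*, so x* is not a strict local extremum.)

degen


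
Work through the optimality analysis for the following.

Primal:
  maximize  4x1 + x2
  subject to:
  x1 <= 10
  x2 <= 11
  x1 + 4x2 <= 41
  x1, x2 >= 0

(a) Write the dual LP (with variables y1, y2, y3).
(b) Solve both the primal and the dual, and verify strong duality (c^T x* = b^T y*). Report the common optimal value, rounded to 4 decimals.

The standard primal-dual pair for 'max c^T x s.t. A x <= b, x >= 0' is:
  Dual:  min b^T y  s.t.  A^T y >= c,  y >= 0.

So the dual LP is:
  minimize  10y1 + 11y2 + 41y3
  subject to:
    y1 + y3 >= 4
    y2 + 4y3 >= 1
    y1, y2, y3 >= 0

Solving the primal: x* = (10, 7.75).
  primal value c^T x* = 47.75.
Solving the dual: y* = (3.75, 0, 0.25).
  dual value b^T y* = 47.75.
Strong duality: c^T x* = b^T y*. Confirmed.

47.75


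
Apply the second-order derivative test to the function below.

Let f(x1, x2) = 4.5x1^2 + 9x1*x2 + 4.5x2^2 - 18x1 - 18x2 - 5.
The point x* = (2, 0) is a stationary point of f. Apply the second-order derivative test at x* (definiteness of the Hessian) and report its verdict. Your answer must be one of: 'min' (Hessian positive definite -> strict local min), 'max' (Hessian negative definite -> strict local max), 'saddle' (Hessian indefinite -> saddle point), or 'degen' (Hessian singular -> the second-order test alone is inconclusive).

Compute the Hessian H = grad^2 f:
  H = [[9, 9], [9, 9]]
Verify stationarity: grad f(x*) = H x* + g = (0, 0).
Eigenvalues of H: 0, 18.
H has a zero eigenvalue (singular; positive semidefinite but not definite), so H is neither positive definite, negative definite, nor indefinite. The second-order test alone is inconclusive -> degen.
(Indeed, f is constant along the null direction of H through x*, so x* is not a strict local extremum.)

degen


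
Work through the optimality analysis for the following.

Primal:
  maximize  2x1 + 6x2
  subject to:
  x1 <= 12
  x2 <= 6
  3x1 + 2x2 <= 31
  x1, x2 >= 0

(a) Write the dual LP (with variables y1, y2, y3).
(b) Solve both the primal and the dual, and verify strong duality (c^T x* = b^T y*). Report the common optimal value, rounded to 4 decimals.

The standard primal-dual pair for 'max c^T x s.t. A x <= b, x >= 0' is:
  Dual:  min b^T y  s.t.  A^T y >= c,  y >= 0.

So the dual LP is:
  minimize  12y1 + 6y2 + 31y3
  subject to:
    y1 + 3y3 >= 2
    y2 + 2y3 >= 6
    y1, y2, y3 >= 0

Solving the primal: x* = (6.3333, 6).
  primal value c^T x* = 48.6667.
Solving the dual: y* = (0, 4.6667, 0.6667).
  dual value b^T y* = 48.6667.
Strong duality: c^T x* = b^T y*. Confirmed.

48.6667


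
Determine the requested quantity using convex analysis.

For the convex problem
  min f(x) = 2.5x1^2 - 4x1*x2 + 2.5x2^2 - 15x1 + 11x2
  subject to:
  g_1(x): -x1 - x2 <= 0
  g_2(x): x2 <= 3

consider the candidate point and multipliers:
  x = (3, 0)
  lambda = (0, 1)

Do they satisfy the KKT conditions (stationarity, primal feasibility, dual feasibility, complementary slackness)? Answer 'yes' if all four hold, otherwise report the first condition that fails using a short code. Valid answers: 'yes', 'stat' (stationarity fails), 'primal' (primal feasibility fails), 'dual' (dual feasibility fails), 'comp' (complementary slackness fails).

Gradient of f: grad f(x) = Q x + c = (0, -1)
Constraint values g_i(x) = a_i^T x - b_i:
  g_1((3, 0)) = -3
  g_2((3, 0)) = -3
Stationarity residual: grad f(x) + sum_i lambda_i a_i = (0, 0)
  -> stationarity OK
Primal feasibility (all g_i <= 0): OK
Dual feasibility (all lambda_i >= 0): OK
Complementary slackness (lambda_i * g_i(x) = 0 for all i): FAILS

Verdict: the first failing condition is complementary_slackness -> comp.

comp


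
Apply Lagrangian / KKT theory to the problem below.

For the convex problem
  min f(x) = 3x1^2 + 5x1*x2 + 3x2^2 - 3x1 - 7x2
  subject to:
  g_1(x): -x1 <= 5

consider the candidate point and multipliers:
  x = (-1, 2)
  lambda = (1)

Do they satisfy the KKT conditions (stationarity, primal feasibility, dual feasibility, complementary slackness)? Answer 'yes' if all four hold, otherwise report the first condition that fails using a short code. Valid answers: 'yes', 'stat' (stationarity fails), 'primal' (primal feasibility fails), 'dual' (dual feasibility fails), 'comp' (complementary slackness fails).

Gradient of f: grad f(x) = Q x + c = (1, 0)
Constraint values g_i(x) = a_i^T x - b_i:
  g_1((-1, 2)) = -4
Stationarity residual: grad f(x) + sum_i lambda_i a_i = (0, 0)
  -> stationarity OK
Primal feasibility (all g_i <= 0): OK
Dual feasibility (all lambda_i >= 0): OK
Complementary slackness (lambda_i * g_i(x) = 0 for all i): FAILS

Verdict: the first failing condition is complementary_slackness -> comp.

comp


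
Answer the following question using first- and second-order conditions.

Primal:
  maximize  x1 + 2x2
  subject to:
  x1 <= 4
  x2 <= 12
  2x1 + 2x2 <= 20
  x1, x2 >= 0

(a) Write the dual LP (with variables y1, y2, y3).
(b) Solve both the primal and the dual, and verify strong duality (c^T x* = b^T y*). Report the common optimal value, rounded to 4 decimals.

The standard primal-dual pair for 'max c^T x s.t. A x <= b, x >= 0' is:
  Dual:  min b^T y  s.t.  A^T y >= c,  y >= 0.

So the dual LP is:
  minimize  4y1 + 12y2 + 20y3
  subject to:
    y1 + 2y3 >= 1
    y2 + 2y3 >= 2
    y1, y2, y3 >= 0

Solving the primal: x* = (0, 10).
  primal value c^T x* = 20.
Solving the dual: y* = (0, 0, 1).
  dual value b^T y* = 20.
Strong duality: c^T x* = b^T y*. Confirmed.

20


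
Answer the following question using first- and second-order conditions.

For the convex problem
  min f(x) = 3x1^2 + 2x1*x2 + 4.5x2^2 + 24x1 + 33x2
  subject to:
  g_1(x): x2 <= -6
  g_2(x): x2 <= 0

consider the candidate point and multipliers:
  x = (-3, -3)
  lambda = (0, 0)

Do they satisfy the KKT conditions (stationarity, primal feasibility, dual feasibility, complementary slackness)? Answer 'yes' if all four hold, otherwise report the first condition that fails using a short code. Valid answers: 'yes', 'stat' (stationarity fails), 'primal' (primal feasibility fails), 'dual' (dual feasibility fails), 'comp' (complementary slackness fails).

Gradient of f: grad f(x) = Q x + c = (0, 0)
Constraint values g_i(x) = a_i^T x - b_i:
  g_1((-3, -3)) = 3
  g_2((-3, -3)) = -3
Stationarity residual: grad f(x) + sum_i lambda_i a_i = (0, 0)
  -> stationarity OK
Primal feasibility (all g_i <= 0): FAILS
Dual feasibility (all lambda_i >= 0): OK
Complementary slackness (lambda_i * g_i(x) = 0 for all i): OK

Verdict: the first failing condition is primal_feasibility -> primal.

primal


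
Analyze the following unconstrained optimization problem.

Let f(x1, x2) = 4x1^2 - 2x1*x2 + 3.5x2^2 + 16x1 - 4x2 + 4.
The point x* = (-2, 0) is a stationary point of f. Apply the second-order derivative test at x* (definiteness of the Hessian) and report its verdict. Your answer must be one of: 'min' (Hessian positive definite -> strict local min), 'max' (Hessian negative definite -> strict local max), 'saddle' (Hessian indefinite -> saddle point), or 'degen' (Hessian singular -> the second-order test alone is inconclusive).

Compute the Hessian H = grad^2 f:
  H = [[8, -2], [-2, 7]]
Verify stationarity: grad f(x*) = H x* + g = (0, 0).
Eigenvalues of H: 5.4384, 9.5616.
Both eigenvalues > 0, so H is positive definite -> x* is a strict local min.

min


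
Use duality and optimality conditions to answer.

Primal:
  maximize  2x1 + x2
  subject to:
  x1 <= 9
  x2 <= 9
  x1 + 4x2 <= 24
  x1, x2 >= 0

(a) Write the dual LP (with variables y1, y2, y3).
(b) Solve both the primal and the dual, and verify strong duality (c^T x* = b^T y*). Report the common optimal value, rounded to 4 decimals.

The standard primal-dual pair for 'max c^T x s.t. A x <= b, x >= 0' is:
  Dual:  min b^T y  s.t.  A^T y >= c,  y >= 0.

So the dual LP is:
  minimize  9y1 + 9y2 + 24y3
  subject to:
    y1 + y3 >= 2
    y2 + 4y3 >= 1
    y1, y2, y3 >= 0

Solving the primal: x* = (9, 3.75).
  primal value c^T x* = 21.75.
Solving the dual: y* = (1.75, 0, 0.25).
  dual value b^T y* = 21.75.
Strong duality: c^T x* = b^T y*. Confirmed.

21.75


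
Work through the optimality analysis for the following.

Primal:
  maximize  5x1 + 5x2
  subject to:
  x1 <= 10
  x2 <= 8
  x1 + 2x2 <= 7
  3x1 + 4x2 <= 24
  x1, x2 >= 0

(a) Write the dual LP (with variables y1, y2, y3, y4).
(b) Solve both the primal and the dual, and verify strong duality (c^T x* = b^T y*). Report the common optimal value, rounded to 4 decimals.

The standard primal-dual pair for 'max c^T x s.t. A x <= b, x >= 0' is:
  Dual:  min b^T y  s.t.  A^T y >= c,  y >= 0.

So the dual LP is:
  minimize  10y1 + 8y2 + 7y3 + 24y4
  subject to:
    y1 + y3 + 3y4 >= 5
    y2 + 2y3 + 4y4 >= 5
    y1, y2, y3, y4 >= 0

Solving the primal: x* = (7, 0).
  primal value c^T x* = 35.
Solving the dual: y* = (0, 0, 5, 0).
  dual value b^T y* = 35.
Strong duality: c^T x* = b^T y*. Confirmed.

35


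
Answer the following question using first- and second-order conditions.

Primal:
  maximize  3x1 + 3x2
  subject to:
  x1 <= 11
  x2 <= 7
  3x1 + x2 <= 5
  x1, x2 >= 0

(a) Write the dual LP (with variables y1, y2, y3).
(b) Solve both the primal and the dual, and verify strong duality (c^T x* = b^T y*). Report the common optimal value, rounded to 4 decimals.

The standard primal-dual pair for 'max c^T x s.t. A x <= b, x >= 0' is:
  Dual:  min b^T y  s.t.  A^T y >= c,  y >= 0.

So the dual LP is:
  minimize  11y1 + 7y2 + 5y3
  subject to:
    y1 + 3y3 >= 3
    y2 + y3 >= 3
    y1, y2, y3 >= 0

Solving the primal: x* = (0, 5).
  primal value c^T x* = 15.
Solving the dual: y* = (0, 0, 3).
  dual value b^T y* = 15.
Strong duality: c^T x* = b^T y*. Confirmed.

15


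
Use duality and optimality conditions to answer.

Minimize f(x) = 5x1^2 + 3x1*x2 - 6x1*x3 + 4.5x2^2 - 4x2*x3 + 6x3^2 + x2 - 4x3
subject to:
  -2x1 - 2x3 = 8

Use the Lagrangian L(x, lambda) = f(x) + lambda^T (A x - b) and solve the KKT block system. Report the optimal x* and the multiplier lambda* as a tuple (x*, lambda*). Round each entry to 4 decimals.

Form the Lagrangian:
  L(x, lambda) = (1/2) x^T Q x + c^T x + lambda^T (A x - b)
Stationarity (grad_x L = 0): Q x + c + A^T lambda = 0.
Primal feasibility: A x = b.

This gives the KKT block system:
  [ Q   A^T ] [ x     ]   [-c ]
  [ A    0  ] [ lambda ] = [ b ]

Solving the linear system:
  x*      = (-2.1984, -0.179, -1.8016)
  lambda* = (-5.856)
  f(x*)   = 26.9377

x* = (-2.1984, -0.179, -1.8016), lambda* = (-5.856)


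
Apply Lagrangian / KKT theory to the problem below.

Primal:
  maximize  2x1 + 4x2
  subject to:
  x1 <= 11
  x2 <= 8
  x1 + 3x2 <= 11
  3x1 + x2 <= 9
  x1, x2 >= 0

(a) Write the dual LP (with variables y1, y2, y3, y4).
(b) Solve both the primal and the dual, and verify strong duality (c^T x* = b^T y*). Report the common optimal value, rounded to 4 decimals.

The standard primal-dual pair for 'max c^T x s.t. A x <= b, x >= 0' is:
  Dual:  min b^T y  s.t.  A^T y >= c,  y >= 0.

So the dual LP is:
  minimize  11y1 + 8y2 + 11y3 + 9y4
  subject to:
    y1 + y3 + 3y4 >= 2
    y2 + 3y3 + y4 >= 4
    y1, y2, y3, y4 >= 0

Solving the primal: x* = (2, 3).
  primal value c^T x* = 16.
Solving the dual: y* = (0, 0, 1.25, 0.25).
  dual value b^T y* = 16.
Strong duality: c^T x* = b^T y*. Confirmed.

16


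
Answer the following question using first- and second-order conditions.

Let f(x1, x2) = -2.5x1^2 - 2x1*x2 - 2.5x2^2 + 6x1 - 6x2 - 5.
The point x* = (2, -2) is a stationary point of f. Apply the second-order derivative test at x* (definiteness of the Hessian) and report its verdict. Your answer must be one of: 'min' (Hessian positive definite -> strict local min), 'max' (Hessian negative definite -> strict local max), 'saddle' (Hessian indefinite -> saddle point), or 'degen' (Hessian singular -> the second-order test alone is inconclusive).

Compute the Hessian H = grad^2 f:
  H = [[-5, -2], [-2, -5]]
Verify stationarity: grad f(x*) = H x* + g = (0, 0).
Eigenvalues of H: -7, -3.
Both eigenvalues < 0, so H is negative definite -> x* is a strict local max.

max


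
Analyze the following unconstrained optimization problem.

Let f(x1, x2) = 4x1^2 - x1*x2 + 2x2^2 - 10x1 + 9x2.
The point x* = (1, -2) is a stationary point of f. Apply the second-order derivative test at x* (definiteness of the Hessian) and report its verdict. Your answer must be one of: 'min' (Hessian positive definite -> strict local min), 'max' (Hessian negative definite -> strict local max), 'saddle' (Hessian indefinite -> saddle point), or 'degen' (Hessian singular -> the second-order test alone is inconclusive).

Compute the Hessian H = grad^2 f:
  H = [[8, -1], [-1, 4]]
Verify stationarity: grad f(x*) = H x* + g = (0, 0).
Eigenvalues of H: 3.7639, 8.2361.
Both eigenvalues > 0, so H is positive definite -> x* is a strict local min.

min


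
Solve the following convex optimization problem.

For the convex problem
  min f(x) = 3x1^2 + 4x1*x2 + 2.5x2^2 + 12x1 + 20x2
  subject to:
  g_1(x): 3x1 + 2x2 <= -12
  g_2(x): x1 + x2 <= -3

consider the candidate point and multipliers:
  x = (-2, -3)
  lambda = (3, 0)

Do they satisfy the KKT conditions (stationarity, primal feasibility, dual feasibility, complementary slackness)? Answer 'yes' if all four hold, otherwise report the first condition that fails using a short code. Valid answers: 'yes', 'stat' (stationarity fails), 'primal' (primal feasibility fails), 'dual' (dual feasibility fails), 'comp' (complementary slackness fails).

Gradient of f: grad f(x) = Q x + c = (-12, -3)
Constraint values g_i(x) = a_i^T x - b_i:
  g_1((-2, -3)) = 0
  g_2((-2, -3)) = -2
Stationarity residual: grad f(x) + sum_i lambda_i a_i = (-3, 3)
  -> stationarity FAILS
Primal feasibility (all g_i <= 0): OK
Dual feasibility (all lambda_i >= 0): OK
Complementary slackness (lambda_i * g_i(x) = 0 for all i): OK

Verdict: the first failing condition is stationarity -> stat.

stat


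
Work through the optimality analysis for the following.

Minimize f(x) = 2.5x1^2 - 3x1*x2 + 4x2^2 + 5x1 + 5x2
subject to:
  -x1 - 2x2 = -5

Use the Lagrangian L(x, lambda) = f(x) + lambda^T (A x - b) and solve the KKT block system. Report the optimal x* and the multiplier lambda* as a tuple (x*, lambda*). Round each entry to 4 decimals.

Form the Lagrangian:
  L(x, lambda) = (1/2) x^T Q x + c^T x + lambda^T (A x - b)
Stationarity (grad_x L = 0): Q x + c + A^T lambda = 0.
Primal feasibility: A x = b.

This gives the KKT block system:
  [ Q   A^T ] [ x     ]   [-c ]
  [ A    0  ] [ lambda ] = [ b ]

Solving the linear system:
  x*      = (1.5, 1.75)
  lambda* = (7.25)
  f(x*)   = 26.25

x* = (1.5, 1.75), lambda* = (7.25)


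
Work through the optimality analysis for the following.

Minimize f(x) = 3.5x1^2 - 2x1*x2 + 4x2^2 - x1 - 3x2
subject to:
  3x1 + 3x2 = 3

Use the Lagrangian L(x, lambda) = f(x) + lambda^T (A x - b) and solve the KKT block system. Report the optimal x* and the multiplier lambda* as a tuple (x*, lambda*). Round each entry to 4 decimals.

Form the Lagrangian:
  L(x, lambda) = (1/2) x^T Q x + c^T x + lambda^T (A x - b)
Stationarity (grad_x L = 0): Q x + c + A^T lambda = 0.
Primal feasibility: A x = b.

This gives the KKT block system:
  [ Q   A^T ] [ x     ]   [-c ]
  [ A    0  ] [ lambda ] = [ b ]

Solving the linear system:
  x*      = (0.4211, 0.5789)
  lambda* = (-0.2632)
  f(x*)   = -0.6842

x* = (0.4211, 0.5789), lambda* = (-0.2632)


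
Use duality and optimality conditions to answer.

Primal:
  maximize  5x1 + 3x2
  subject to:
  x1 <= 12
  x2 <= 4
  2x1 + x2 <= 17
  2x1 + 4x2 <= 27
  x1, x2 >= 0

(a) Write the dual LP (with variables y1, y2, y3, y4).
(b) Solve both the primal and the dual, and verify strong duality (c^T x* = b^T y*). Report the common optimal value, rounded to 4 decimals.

The standard primal-dual pair for 'max c^T x s.t. A x <= b, x >= 0' is:
  Dual:  min b^T y  s.t.  A^T y >= c,  y >= 0.

So the dual LP is:
  minimize  12y1 + 4y2 + 17y3 + 27y4
  subject to:
    y1 + 2y3 + 2y4 >= 5
    y2 + y3 + 4y4 >= 3
    y1, y2, y3, y4 >= 0

Solving the primal: x* = (6.8333, 3.3333).
  primal value c^T x* = 44.1667.
Solving the dual: y* = (0, 0, 2.3333, 0.1667).
  dual value b^T y* = 44.1667.
Strong duality: c^T x* = b^T y*. Confirmed.

44.1667


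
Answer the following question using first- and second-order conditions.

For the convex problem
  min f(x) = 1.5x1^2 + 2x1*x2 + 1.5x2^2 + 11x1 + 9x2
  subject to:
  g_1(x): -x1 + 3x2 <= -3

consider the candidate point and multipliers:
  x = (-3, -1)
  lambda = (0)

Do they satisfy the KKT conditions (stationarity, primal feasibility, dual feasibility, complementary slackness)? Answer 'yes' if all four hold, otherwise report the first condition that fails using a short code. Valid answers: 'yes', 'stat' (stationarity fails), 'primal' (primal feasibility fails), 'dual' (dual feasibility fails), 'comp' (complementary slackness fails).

Gradient of f: grad f(x) = Q x + c = (0, 0)
Constraint values g_i(x) = a_i^T x - b_i:
  g_1((-3, -1)) = 3
Stationarity residual: grad f(x) + sum_i lambda_i a_i = (0, 0)
  -> stationarity OK
Primal feasibility (all g_i <= 0): FAILS
Dual feasibility (all lambda_i >= 0): OK
Complementary slackness (lambda_i * g_i(x) = 0 for all i): OK

Verdict: the first failing condition is primal_feasibility -> primal.

primal


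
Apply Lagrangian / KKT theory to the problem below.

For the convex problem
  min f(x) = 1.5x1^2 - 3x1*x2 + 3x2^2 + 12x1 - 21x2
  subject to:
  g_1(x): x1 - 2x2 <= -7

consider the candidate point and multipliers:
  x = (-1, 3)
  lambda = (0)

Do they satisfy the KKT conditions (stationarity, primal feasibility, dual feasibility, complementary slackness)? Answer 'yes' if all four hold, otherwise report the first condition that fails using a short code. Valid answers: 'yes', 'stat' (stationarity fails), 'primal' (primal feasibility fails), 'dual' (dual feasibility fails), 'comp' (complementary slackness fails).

Gradient of f: grad f(x) = Q x + c = (0, 0)
Constraint values g_i(x) = a_i^T x - b_i:
  g_1((-1, 3)) = 0
Stationarity residual: grad f(x) + sum_i lambda_i a_i = (0, 0)
  -> stationarity OK
Primal feasibility (all g_i <= 0): OK
Dual feasibility (all lambda_i >= 0): OK
Complementary slackness (lambda_i * g_i(x) = 0 for all i): OK

Verdict: yes, KKT holds.

yes


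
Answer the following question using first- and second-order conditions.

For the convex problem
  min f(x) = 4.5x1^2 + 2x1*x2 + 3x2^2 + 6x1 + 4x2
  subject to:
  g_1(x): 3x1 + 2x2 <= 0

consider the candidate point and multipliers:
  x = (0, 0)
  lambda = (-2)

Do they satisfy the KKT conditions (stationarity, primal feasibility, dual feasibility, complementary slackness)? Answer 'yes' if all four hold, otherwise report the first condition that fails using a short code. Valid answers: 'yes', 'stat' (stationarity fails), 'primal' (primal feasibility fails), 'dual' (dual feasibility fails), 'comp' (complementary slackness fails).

Gradient of f: grad f(x) = Q x + c = (6, 4)
Constraint values g_i(x) = a_i^T x - b_i:
  g_1((0, 0)) = 0
Stationarity residual: grad f(x) + sum_i lambda_i a_i = (0, 0)
  -> stationarity OK
Primal feasibility (all g_i <= 0): OK
Dual feasibility (all lambda_i >= 0): FAILS
Complementary slackness (lambda_i * g_i(x) = 0 for all i): OK

Verdict: the first failing condition is dual_feasibility -> dual.

dual


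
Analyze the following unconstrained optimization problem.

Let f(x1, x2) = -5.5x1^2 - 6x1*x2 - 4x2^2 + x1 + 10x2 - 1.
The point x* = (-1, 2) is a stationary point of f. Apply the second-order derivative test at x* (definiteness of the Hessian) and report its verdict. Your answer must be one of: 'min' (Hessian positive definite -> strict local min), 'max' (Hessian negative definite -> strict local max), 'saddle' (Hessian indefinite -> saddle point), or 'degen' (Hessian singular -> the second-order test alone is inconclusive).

Compute the Hessian H = grad^2 f:
  H = [[-11, -6], [-6, -8]]
Verify stationarity: grad f(x*) = H x* + g = (0, 0).
Eigenvalues of H: -15.6847, -3.3153.
Both eigenvalues < 0, so H is negative definite -> x* is a strict local max.

max


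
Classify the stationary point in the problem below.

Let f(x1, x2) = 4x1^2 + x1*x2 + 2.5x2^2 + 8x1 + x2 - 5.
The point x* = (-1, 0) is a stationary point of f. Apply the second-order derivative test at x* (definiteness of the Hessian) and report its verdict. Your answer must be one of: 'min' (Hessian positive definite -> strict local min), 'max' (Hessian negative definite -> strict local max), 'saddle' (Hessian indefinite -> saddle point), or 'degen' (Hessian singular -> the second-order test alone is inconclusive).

Compute the Hessian H = grad^2 f:
  H = [[8, 1], [1, 5]]
Verify stationarity: grad f(x*) = H x* + g = (0, 0).
Eigenvalues of H: 4.6972, 8.3028.
Both eigenvalues > 0, so H is positive definite -> x* is a strict local min.

min


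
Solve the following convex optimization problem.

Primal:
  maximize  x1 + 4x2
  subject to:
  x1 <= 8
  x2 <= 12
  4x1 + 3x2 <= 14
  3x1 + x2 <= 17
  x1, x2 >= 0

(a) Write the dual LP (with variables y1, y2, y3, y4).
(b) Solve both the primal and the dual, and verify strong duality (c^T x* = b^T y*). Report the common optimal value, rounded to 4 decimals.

The standard primal-dual pair for 'max c^T x s.t. A x <= b, x >= 0' is:
  Dual:  min b^T y  s.t.  A^T y >= c,  y >= 0.

So the dual LP is:
  minimize  8y1 + 12y2 + 14y3 + 17y4
  subject to:
    y1 + 4y3 + 3y4 >= 1
    y2 + 3y3 + y4 >= 4
    y1, y2, y3, y4 >= 0

Solving the primal: x* = (0, 4.6667).
  primal value c^T x* = 18.6667.
Solving the dual: y* = (0, 0, 1.3333, 0).
  dual value b^T y* = 18.6667.
Strong duality: c^T x* = b^T y*. Confirmed.

18.6667


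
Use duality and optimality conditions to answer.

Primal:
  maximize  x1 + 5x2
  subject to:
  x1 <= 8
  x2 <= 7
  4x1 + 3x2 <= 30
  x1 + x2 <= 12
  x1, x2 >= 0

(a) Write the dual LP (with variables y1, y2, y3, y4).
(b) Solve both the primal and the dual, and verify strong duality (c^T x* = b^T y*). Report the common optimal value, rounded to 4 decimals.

The standard primal-dual pair for 'max c^T x s.t. A x <= b, x >= 0' is:
  Dual:  min b^T y  s.t.  A^T y >= c,  y >= 0.

So the dual LP is:
  minimize  8y1 + 7y2 + 30y3 + 12y4
  subject to:
    y1 + 4y3 + y4 >= 1
    y2 + 3y3 + y4 >= 5
    y1, y2, y3, y4 >= 0

Solving the primal: x* = (2.25, 7).
  primal value c^T x* = 37.25.
Solving the dual: y* = (0, 4.25, 0.25, 0).
  dual value b^T y* = 37.25.
Strong duality: c^T x* = b^T y*. Confirmed.

37.25


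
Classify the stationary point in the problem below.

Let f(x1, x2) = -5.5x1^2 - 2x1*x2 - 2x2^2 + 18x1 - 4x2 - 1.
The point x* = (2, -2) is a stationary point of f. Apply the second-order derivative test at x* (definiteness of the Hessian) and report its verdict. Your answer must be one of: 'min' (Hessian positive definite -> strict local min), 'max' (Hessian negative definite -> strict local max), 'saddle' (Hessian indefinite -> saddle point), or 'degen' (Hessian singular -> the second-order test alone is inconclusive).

Compute the Hessian H = grad^2 f:
  H = [[-11, -2], [-2, -4]]
Verify stationarity: grad f(x*) = H x* + g = (0, 0).
Eigenvalues of H: -11.5311, -3.4689.
Both eigenvalues < 0, so H is negative definite -> x* is a strict local max.

max


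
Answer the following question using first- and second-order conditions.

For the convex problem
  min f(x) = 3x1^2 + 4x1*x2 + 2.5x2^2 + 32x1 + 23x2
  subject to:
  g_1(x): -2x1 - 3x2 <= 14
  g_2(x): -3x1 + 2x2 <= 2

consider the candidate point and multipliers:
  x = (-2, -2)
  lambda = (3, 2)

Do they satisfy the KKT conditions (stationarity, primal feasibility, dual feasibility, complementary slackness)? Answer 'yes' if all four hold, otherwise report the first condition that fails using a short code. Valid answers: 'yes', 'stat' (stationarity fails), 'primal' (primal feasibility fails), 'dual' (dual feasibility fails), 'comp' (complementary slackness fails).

Gradient of f: grad f(x) = Q x + c = (12, 5)
Constraint values g_i(x) = a_i^T x - b_i:
  g_1((-2, -2)) = -4
  g_2((-2, -2)) = 0
Stationarity residual: grad f(x) + sum_i lambda_i a_i = (0, 0)
  -> stationarity OK
Primal feasibility (all g_i <= 0): OK
Dual feasibility (all lambda_i >= 0): OK
Complementary slackness (lambda_i * g_i(x) = 0 for all i): FAILS

Verdict: the first failing condition is complementary_slackness -> comp.

comp


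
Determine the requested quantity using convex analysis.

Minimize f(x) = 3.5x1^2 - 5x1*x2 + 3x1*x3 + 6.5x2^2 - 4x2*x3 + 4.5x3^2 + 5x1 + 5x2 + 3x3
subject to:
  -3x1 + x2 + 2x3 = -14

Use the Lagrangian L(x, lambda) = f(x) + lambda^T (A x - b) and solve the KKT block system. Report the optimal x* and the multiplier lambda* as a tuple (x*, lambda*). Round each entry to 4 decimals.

Form the Lagrangian:
  L(x, lambda) = (1/2) x^T Q x + c^T x + lambda^T (A x - b)
Stationarity (grad_x L = 0): Q x + c + A^T lambda = 0.
Primal feasibility: A x = b.

This gives the KKT block system:
  [ Q   A^T ] [ x     ]   [-c ]
  [ A    0  ] [ lambda ] = [ b ]

Solving the linear system:
  x*      = (2.5294, -0.7433, -2.8342)
  lambda* = (5.9733)
  f(x*)   = 42.0267

x* = (2.5294, -0.7433, -2.8342), lambda* = (5.9733)


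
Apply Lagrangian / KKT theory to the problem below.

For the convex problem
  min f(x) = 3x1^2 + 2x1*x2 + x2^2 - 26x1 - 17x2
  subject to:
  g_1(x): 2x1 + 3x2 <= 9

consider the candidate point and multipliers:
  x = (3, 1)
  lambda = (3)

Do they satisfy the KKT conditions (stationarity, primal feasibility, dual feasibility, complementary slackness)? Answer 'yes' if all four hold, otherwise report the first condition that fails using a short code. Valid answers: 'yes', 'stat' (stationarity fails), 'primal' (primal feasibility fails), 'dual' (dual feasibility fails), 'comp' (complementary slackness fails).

Gradient of f: grad f(x) = Q x + c = (-6, -9)
Constraint values g_i(x) = a_i^T x - b_i:
  g_1((3, 1)) = 0
Stationarity residual: grad f(x) + sum_i lambda_i a_i = (0, 0)
  -> stationarity OK
Primal feasibility (all g_i <= 0): OK
Dual feasibility (all lambda_i >= 0): OK
Complementary slackness (lambda_i * g_i(x) = 0 for all i): OK

Verdict: yes, KKT holds.

yes


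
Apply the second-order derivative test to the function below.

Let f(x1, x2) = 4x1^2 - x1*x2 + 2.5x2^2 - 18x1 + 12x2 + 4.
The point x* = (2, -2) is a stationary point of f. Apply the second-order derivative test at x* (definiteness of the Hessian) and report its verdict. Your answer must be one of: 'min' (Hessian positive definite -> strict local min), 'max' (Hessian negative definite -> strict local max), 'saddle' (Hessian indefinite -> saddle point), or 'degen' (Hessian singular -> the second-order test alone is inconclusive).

Compute the Hessian H = grad^2 f:
  H = [[8, -1], [-1, 5]]
Verify stationarity: grad f(x*) = H x* + g = (0, 0).
Eigenvalues of H: 4.6972, 8.3028.
Both eigenvalues > 0, so H is positive definite -> x* is a strict local min.

min


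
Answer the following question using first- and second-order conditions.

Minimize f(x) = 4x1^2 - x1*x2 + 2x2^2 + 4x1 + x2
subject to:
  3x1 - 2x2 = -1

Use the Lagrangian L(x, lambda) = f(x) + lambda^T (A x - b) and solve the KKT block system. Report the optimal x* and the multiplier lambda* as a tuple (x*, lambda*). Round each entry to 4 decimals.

Form the Lagrangian:
  L(x, lambda) = (1/2) x^T Q x + c^T x + lambda^T (A x - b)
Stationarity (grad_x L = 0): Q x + c + A^T lambda = 0.
Primal feasibility: A x = b.

This gives the KKT block system:
  [ Q   A^T ] [ x     ]   [-c ]
  [ A    0  ] [ lambda ] = [ b ]

Solving the linear system:
  x*      = (-0.5714, -0.3571)
  lambda* = (0.0714)
  f(x*)   = -1.2857

x* = (-0.5714, -0.3571), lambda* = (0.0714)


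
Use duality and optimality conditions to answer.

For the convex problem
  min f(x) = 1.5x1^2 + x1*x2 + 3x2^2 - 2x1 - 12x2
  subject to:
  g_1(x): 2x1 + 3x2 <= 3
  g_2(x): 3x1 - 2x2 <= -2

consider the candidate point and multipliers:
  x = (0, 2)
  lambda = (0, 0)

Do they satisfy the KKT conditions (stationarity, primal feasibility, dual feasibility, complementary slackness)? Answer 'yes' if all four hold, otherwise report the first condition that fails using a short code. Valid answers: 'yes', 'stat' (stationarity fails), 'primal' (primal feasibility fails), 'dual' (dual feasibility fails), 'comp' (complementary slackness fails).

Gradient of f: grad f(x) = Q x + c = (0, 0)
Constraint values g_i(x) = a_i^T x - b_i:
  g_1((0, 2)) = 3
  g_2((0, 2)) = -2
Stationarity residual: grad f(x) + sum_i lambda_i a_i = (0, 0)
  -> stationarity OK
Primal feasibility (all g_i <= 0): FAILS
Dual feasibility (all lambda_i >= 0): OK
Complementary slackness (lambda_i * g_i(x) = 0 for all i): OK

Verdict: the first failing condition is primal_feasibility -> primal.

primal


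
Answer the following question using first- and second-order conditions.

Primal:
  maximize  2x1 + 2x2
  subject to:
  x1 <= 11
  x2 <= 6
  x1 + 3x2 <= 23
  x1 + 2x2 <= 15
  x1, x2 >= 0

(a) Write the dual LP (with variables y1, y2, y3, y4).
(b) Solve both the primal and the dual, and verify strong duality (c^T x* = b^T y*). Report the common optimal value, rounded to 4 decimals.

The standard primal-dual pair for 'max c^T x s.t. A x <= b, x >= 0' is:
  Dual:  min b^T y  s.t.  A^T y >= c,  y >= 0.

So the dual LP is:
  minimize  11y1 + 6y2 + 23y3 + 15y4
  subject to:
    y1 + y3 + y4 >= 2
    y2 + 3y3 + 2y4 >= 2
    y1, y2, y3, y4 >= 0

Solving the primal: x* = (11, 2).
  primal value c^T x* = 26.
Solving the dual: y* = (1, 0, 0, 1).
  dual value b^T y* = 26.
Strong duality: c^T x* = b^T y*. Confirmed.

26


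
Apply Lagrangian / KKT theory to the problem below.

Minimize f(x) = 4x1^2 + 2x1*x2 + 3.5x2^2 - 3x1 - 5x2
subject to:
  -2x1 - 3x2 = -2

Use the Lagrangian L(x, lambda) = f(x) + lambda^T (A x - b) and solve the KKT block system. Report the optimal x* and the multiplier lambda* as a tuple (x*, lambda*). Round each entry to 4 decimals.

Form the Lagrangian:
  L(x, lambda) = (1/2) x^T Q x + c^T x + lambda^T (A x - b)
Stationarity (grad_x L = 0): Q x + c + A^T lambda = 0.
Primal feasibility: A x = b.

This gives the KKT block system:
  [ Q   A^T ] [ x     ]   [-c ]
  [ A    0  ] [ lambda ] = [ b ]

Solving the linear system:
  x*      = (0.1711, 0.5526)
  lambda* = (-0.2632)
  f(x*)   = -1.9013

x* = (0.1711, 0.5526), lambda* = (-0.2632)


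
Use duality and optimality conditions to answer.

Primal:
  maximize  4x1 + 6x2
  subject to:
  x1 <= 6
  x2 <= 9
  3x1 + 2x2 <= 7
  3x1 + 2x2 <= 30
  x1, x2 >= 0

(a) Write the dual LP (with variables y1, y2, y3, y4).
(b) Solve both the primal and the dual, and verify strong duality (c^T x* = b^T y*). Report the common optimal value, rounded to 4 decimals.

The standard primal-dual pair for 'max c^T x s.t. A x <= b, x >= 0' is:
  Dual:  min b^T y  s.t.  A^T y >= c,  y >= 0.

So the dual LP is:
  minimize  6y1 + 9y2 + 7y3 + 30y4
  subject to:
    y1 + 3y3 + 3y4 >= 4
    y2 + 2y3 + 2y4 >= 6
    y1, y2, y3, y4 >= 0

Solving the primal: x* = (0, 3.5).
  primal value c^T x* = 21.
Solving the dual: y* = (0, 0, 3, 0).
  dual value b^T y* = 21.
Strong duality: c^T x* = b^T y*. Confirmed.

21


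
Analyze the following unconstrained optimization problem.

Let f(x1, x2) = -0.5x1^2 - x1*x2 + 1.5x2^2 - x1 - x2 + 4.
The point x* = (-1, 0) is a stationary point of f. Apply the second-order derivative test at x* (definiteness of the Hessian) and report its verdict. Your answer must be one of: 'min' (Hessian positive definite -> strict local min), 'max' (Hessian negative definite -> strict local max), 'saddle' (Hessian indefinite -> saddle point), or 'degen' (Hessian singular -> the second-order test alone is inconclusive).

Compute the Hessian H = grad^2 f:
  H = [[-1, -1], [-1, 3]]
Verify stationarity: grad f(x*) = H x* + g = (0, 0).
Eigenvalues of H: -1.2361, 3.2361.
Eigenvalues have mixed signs, so H is indefinite -> x* is a saddle point.

saddle
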